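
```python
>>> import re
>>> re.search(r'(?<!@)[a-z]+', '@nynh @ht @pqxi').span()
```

(2, 5)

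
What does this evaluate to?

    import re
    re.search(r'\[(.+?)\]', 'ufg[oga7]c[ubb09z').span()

The match spans [3:9] → '[oga7]'.

(3, 9)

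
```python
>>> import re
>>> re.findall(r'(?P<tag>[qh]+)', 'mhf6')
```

['h']

`findall` collects group 1 from the one match (1 total).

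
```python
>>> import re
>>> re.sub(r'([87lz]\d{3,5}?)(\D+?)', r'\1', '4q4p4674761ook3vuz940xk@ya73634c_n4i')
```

The replacement refers to a captured group, so each match is rewritten using its own captured text.

'4q4p4674761ok3vuz940k@ya73634_n4i'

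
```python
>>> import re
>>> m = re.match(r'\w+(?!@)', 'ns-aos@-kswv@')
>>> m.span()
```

(0, 2)

`(?!…)`/`(?<!…)` only lets a position through if the neighbouring text does NOT match; no characters are consumed.
With `match`, the pattern is implicitly anchored at the beginning.
The match spans [0:2] → 'ns'.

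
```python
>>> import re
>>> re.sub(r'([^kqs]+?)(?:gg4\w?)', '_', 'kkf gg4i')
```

The pattern matches one or more of any character except [kqs] (lazy) (captured); then the literal 'gg4', then optionally a word character (non-capturing group).
Every occurrence is swapped for '_'.

'kk_'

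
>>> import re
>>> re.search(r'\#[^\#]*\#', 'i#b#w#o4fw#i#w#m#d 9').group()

The match spans [1:4] → '#b#'.

'#b#'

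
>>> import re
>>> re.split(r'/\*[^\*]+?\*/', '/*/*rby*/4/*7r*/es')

['/*', '4', 'es']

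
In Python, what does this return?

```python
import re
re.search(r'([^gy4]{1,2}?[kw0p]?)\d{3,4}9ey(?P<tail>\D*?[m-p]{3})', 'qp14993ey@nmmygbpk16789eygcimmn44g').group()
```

'bpk16789eygcimmn'

This matches 1 to 2 of any character except [gy4] (lazy), then optionally one of [kw0p] (captured); then 3 to 4 of a digit, then the literal '9ey'; then zero or more of a non-digit (lazy), then exactly 3 of a character in [m-p] (captured as 'tail').
`re.search` tries every starting position until one works.
The match spans [15:31] → 'bpk16789eygcimmn'.
Captured: group 1 = 'bpk', group 2 = 'gcimmn'.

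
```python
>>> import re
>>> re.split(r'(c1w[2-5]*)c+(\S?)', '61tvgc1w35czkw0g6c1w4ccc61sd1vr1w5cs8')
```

['61tvg', 'c1w35', 'z', 'kw0g6', 'c1w4', '6', '1sd1vr1w5cs8']

Pattern: the literal 'c1w', then zero or more of a character in [2-5] (captured); then one or more of a literal 'c'; then optionally a non-whitespace character (captured).
`re.split` interleaves the captured-group text with the surrounding fragments.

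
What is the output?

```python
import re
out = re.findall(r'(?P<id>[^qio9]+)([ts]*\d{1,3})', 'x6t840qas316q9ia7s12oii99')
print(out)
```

[('x6t84', '0'), ('as31', '6'), ('a7s1', '2')]

`findall` packs the 2 group values into a tuple for every match.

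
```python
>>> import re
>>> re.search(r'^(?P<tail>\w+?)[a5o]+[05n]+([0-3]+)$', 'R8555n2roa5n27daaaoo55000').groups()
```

('R8555n2roa5n27d', '0')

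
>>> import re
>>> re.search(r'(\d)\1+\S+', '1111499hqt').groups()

After group 1 captures some text, `\1` only succeeds where that same text appears again.
Unlike `match`, `search` isn't anchored — it looks for the pattern anywhere in the string.
The match spans [0:10] → '1111499hqt'.
Captured: group 1 = '1'.

('1',)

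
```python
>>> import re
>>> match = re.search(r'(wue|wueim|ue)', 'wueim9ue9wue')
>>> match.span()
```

`|` is ordered: at each position the engine commits to the first alternative that works.
`search` walks the string left to right and returns the first match it finds.
The match spans [0:3] → 'wue'.
Captured: group 1 = 'wue'.

(0, 3)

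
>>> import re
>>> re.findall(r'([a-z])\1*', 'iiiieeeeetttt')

['i', 'e', 't']

`\1` has to match the exact text group 1 already captured.
Scanning left to right: at [0:4] match 'iiii', group 1 = 'i'; at [4:9] match 'eeeee', group 1 = 'e'; at [9:13] match 'tttt', group 1 = 't'.
Because there's exactly one group, `findall` drops the full match and keeps group 1 from each hit.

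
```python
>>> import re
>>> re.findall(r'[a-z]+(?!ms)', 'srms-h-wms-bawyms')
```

A negative assertion filters positions out without eating any characters.
Matches: at [0:4] → 'srms'; at [5:6] → 'h'; at [7:10] → 'wms'; at [11:17] → 'bawyms'.
`findall` yields the raw match text (4 of them) because the pattern has no groups.

['srms', 'h', 'wms', 'bawyms']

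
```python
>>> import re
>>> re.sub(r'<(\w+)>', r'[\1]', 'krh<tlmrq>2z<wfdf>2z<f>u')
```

'krh[tlmrq]2z[wfdf]2z[f]u'

Each match is replaced using the text its own group 1 captured.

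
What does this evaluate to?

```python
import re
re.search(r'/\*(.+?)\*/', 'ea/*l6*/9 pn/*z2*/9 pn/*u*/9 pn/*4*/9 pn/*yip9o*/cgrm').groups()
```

('l6',)

`re.search` scans for the first position where the pattern succeeds.
The match spans [2:8] → '/*l6*/'.
Captured: group 1 = 'l6'.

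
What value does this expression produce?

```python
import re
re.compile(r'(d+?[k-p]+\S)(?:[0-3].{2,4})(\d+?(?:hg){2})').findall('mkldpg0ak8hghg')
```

Multiple groups make `findall` return tuples — one 2-tuple for the one match.

[('dpg', '8hghg')]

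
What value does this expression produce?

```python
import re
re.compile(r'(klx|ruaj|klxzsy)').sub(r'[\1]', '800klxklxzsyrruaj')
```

'800[klx][klx]zsyr[ruaj]'

Branches in `(...|...)` are attempted left-to-right; the first branch that allows the whole pattern to succeed is taken.
Matches: at [3:6] → 'klx'; at [6:9] → 'klx'; at [13:17] → 'ruaj'.
`\1` in the replacement pulls in group 1's text for each match.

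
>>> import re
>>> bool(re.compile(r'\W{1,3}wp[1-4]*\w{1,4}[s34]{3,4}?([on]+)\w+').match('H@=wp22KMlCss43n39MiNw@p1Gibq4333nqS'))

Pattern: 1 to 3 of a non-word character, then the literal 'wp'; then zero or more of a character in [1-4], then 1 to 4 of a word character; then 3 to 4 of one of [s34] (lazy); then one or more of one of [on] (captured); then one or more of a word character.
`match` is anchored at position 0; if the pattern doesn't fit there, it returns None.
Here position 0 doesn't satisfy it, so the call returns None, and `bool(None)` is False.

False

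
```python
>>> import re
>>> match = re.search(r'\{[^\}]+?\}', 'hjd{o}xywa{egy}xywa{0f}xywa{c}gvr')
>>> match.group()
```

'{o}'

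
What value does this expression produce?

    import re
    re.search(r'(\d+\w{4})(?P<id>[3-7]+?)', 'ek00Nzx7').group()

'00Nzx7'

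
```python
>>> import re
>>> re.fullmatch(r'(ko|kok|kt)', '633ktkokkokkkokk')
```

None

`fullmatch` succeeds only if the pattern covers the string from start to end.
Here there's no way to consume every character, so the call returns None.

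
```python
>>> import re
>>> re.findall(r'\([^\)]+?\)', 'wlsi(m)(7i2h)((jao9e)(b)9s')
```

Scanning left to right: at [4:7] → '(m)'; at [7:13] → '(7i2h)'; at [13:21] → '((jao9e)'; at [21:24] → '(b)'.
With no groups in the pattern, `findall` gives back each whole match — 4 here.

['(m)', '(7i2h)', '((jao9e)', '(b)']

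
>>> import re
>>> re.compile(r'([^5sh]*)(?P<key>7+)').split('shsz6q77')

`re.split` interleaves the captured-group text with the surrounding fragments.

['shs', 'z6q7', '7', '']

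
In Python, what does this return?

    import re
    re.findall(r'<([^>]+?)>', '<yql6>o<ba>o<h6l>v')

['yql6', 'ba', 'h6l']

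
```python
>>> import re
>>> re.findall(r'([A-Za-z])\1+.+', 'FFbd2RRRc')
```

After group 1 captures some text, `\1` only succeeds where that same text appears again.
Matches: at [0:9] match 'FFbd2RRRc', group 1 = 'F'.
One capturing group, so `findall` returns just the captured substring from the one match — 1 in all.

['F']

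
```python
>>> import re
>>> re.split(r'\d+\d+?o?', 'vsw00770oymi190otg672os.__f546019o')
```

['vsw', 'ymi', 'tg', 's.__f', '']

Pattern: one or more of a digit; then one or more of a digit (lazy), then optionally a literal 'o'.
Matches to split on: at [3:9] → '00770o'; at [12:16] → '190o'; at [18:22] → '672o'; at [27:34] → '546019o'.
Each match becomes a cut point; 5 segments remain.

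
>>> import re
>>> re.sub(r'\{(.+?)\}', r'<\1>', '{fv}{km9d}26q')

'<fv><km9d>26q'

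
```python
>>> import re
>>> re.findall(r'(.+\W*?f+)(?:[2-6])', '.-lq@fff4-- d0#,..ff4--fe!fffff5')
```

['.-lq@fff4-- d0#,..ff4--fe!fffff']

This matches one or more of any character, then zero or more of a non-word character (lazy), then one or more of a literal 'f' (captured); then a character in [2-6] (non-capturing group).
One capturing group, so `findall` returns just the captured substring from the one match — 1 in all.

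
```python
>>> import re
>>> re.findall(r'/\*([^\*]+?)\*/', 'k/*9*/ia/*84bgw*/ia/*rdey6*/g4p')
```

['9', '84bgw', 'rdey6']

One capturing group, so `findall` returns just the captured substring from each match — 3 in all.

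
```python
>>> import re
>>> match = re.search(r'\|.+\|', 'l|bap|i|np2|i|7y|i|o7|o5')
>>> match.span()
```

(1, 22)

The match spans [1:22] → '|bap|i|np2|i|7y|i|o7|'.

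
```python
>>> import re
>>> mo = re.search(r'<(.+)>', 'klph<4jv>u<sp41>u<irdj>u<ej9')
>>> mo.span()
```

`re.search` tries every starting position until one works.
The match spans [4:23] → '<4jv>u<sp41>u<irdj>'.
Captured: group 1 = '4jv>u<sp41>u<irdj'.

(4, 23)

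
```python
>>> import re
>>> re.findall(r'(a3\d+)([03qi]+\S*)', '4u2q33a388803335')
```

[('a3888033', '35')]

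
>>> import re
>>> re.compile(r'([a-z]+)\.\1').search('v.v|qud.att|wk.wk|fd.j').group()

'v.v'

`\1` has to match the exact text group 1 already captured.
`re.search` tries every starting position until one works.
The match spans [0:3] → 'v.v'.
Captured: group 1 = 'v'.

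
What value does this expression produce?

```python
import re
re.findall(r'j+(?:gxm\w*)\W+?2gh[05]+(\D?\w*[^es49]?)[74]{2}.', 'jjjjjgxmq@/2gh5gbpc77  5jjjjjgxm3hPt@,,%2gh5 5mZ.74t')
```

Because there's exactly one group, `findall` drops the full match and keeps group 1 from each hit.

['gbpc', ' 5mZ.']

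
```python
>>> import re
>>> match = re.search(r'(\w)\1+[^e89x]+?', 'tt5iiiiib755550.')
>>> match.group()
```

'tt5'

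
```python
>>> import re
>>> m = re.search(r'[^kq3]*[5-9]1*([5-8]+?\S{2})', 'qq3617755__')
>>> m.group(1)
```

'5__'

The match spans [3:11] → '617755__'.
Captured: group 1 = '5__'.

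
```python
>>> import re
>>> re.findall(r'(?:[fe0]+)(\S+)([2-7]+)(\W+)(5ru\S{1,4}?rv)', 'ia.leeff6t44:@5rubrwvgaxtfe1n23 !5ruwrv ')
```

4 groups means the one result is a tuple of 4 captured strings — 1 here.

[('6t44:@5rubrwvgaxtfe1n2', '3', ' !', '5ruwrv')]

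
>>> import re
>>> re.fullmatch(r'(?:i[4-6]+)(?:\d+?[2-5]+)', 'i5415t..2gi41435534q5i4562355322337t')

None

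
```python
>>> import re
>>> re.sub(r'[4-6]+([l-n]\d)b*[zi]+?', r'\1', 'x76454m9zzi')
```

'x7m9zi'

This matches one or more of a character in [4-6]; then a character in [l-n], then a digit (captured); then zero or more of the literal 'b', then one or more of one of [zi] (lazy).
The `?` after the quantifier makes it lazy — it takes as little as possible before letting the rest of the pattern try.
Matches: at [2:9] → '6454m9z'.
The replacement refers to a captured group, so each match is rewritten using its own captured text.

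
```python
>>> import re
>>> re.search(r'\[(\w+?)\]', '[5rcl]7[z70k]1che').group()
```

'[5rcl]'

The match spans [0:6] → '[5rcl]'.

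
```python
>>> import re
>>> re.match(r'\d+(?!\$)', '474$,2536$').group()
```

A negative assertion filters positions out without eating any characters.
`match` is anchored at position 0; if the pattern doesn't fit there, it returns None.
The match spans [0:2] → '47'.

'47'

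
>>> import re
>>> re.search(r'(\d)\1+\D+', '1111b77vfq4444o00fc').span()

(0, 5)

After group 1 captures some text, `\1` only succeeds where that same text appears again.
The match spans [0:5] → '1111b'.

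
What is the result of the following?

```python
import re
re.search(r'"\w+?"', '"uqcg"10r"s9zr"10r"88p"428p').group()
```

'"uqcg"'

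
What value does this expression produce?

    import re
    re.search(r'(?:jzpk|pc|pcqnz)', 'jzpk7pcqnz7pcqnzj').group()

The match spans [0:4] → 'jzpk'.

'jzpk'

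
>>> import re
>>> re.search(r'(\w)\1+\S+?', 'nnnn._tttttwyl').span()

After group 1 captures some text, `\1` only succeeds where that same text appears again.
`re.search` tries every starting position until one works.
The match spans [0:5] → 'nnnn.'.
Captured: group 1 = 'n'.

(0, 5)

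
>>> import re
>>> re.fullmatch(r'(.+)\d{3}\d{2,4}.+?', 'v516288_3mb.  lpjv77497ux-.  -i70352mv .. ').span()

(0, 42)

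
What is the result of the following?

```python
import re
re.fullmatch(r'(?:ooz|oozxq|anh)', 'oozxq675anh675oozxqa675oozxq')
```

For `fullmatch`, every character of the input must be accounted for by the pattern.
Here there's no way to consume every character, so the call returns None.

None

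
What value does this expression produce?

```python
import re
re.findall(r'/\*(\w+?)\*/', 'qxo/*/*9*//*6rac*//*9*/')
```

Scanning left to right: at [5:10] match '/*9*/', group 1 = '9'; at [10:18] match '/*6rac*/', group 1 = '6rac'; at [18:23] match '/*9*/', group 1 = '9'.
Because there's exactly one group, `findall` drops the full match and keeps group 1 from each hit.

['9', '6rac', '9']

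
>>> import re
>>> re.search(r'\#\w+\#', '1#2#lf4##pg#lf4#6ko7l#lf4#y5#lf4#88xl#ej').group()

'#2#'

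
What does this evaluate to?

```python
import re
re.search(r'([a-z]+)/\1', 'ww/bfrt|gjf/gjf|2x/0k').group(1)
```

`\1` is not a pattern — it's the concrete string captured by group 1, re-applied verbatim.
`re.search` tries every starting position until one works.
The match spans [8:15] → 'gjf/gjf'.
Captured: group 1 = 'gjf'.

'gjf'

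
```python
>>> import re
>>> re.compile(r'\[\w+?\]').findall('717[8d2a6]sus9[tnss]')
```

['[8d2a6]', '[tnss]']

No capturing groups, so `findall` returns the 2 full match strings.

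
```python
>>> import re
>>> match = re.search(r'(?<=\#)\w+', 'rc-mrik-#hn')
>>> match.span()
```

The positive lookaround only admits positions where the adjacent text matches; those characters stay outside the span.
The match spans [9:11] → 'hn'.

(9, 11)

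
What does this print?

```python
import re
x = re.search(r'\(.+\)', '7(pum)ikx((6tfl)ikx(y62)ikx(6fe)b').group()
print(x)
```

`re.search` tries every starting position until one works.
The match spans [1:32] → '(pum)ikx((6tfl)ikx(y62)ikx(6fe)'.

(pum)ikx((6tfl)ikx(y62)ikx(6fe)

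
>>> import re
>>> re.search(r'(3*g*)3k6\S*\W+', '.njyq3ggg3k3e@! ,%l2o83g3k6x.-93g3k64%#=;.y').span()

This matches zero or more of the literal '3', then zero or more of the literal 'g' (captured); then the literal '3', then the literal 'k6', then zero or more of a non-whitespace character; then one or more of a non-word character.
`search` walks the string left to right and returns the first match it finds.
The match spans [22:42] → '3g3k6x.-93g3k64%#=;.'.
Captured: group 1 = '3g'.

(22, 42)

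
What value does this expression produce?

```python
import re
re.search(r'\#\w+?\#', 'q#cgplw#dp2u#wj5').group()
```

'#cgplw#'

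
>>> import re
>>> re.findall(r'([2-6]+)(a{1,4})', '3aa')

[('3', 'aa')]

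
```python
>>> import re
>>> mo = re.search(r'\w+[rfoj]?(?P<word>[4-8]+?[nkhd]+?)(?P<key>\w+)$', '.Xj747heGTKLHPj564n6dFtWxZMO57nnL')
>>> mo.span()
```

Pattern: one or more of a word character; then optionally one of [rfoj]; then one or more of a character in [4-8] (lazy), then one or more of one of [nkhd] (lazy) (captured as 'word'); then one or more of a word character (captured as 'key'); then anchored at the end.
The match spans [1:33] → 'Xj747heGTKLHPj564n6dFtWxZMO57nnL'.

(1, 33)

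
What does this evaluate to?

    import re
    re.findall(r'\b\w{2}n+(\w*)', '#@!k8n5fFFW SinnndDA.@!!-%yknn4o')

The pattern matches a word boundary (`\b`, zero-width); then exactly 2 of a word character, then one or more of a literal 'n'; then zero or more of a word character (captured).
With a single group, `findall` returns only what that group captured — 3 items.

['5fFFW', 'dDA', '4o']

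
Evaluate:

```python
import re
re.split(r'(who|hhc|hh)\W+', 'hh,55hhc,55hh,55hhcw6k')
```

Matches to split on: at [0:3] → 'hh,'; at [5:9] → 'hhc,'; at [11:14] → 'hh,'.
With a capturing group present, the delimiter's captured portion is kept in the result list.

['', 'hh', '55', 'hhc', '55', 'hh', '55hhcw6k']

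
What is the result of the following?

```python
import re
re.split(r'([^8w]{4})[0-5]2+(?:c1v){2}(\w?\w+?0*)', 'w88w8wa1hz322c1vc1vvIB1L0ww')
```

['w88w8w', 'a1hz', 'vI', 'B1L0ww']

Pattern: exactly 4 of any character except [8w] (captured); then a character in [0-5], then one or more of a literal '2', then the literal 'c1v' repeated 2 times; then optionally a word character, then one or more of a word character (lazy), then zero or more of the literal '0' (captured).
Because the pattern has a capturing group, `split` also inserts each captured text between the pieces.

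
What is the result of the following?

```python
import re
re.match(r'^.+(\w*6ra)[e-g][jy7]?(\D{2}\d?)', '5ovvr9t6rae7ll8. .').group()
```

This matches anchored at the start of the string; then one or more of any character; then zero or more of a word character, then the literal '6ra' (captured); then a character in [e-g], then optionally one of [jy7]; then exactly 2 of a non-digit, then optionally a digit (captured).
`re.match` only tries the pattern at the start of the string.
The match spans [0:15] → '5ovvr9t6rae7ll8'.
Captured: group 1 = '6ra', group 2 = 'll8'.

'5ovvr9t6rae7ll8'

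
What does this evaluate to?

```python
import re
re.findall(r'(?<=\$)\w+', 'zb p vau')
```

[]

Because the assertion is zero-width, the text it checks is not consumed and won't appear in the result.
With no groups in the pattern, `findall` gives back each whole match — 0 here.
Nothing in the string satisfies the pattern, so the list is empty.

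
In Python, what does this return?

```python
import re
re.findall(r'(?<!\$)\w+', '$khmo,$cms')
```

The negative lookahead/lookbehind blocks any match where the forbidden context is present.
Scanning left to right: at [2:5] → 'hmo'; at [8:10] → 'ms'.
With no groups in the pattern, `findall` gives back each whole match — 2 here.

['hmo', 'ms']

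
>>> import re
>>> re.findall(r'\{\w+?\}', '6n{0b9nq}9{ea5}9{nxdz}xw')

['{0b9nq}', '{ea5}', '{nxdz}']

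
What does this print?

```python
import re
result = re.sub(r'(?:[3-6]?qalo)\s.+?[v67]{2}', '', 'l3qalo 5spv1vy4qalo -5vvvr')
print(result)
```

The pattern matches optionally a character in [3-6], then the literal 'qa', then the literal 'lo' (non-capturing group); then whitespace, then one or more of any character (lazy), then exactly 2 of one of [v67].
Lazy quantifiers expand one character at a time until the remainder of the pattern can match.
Matches: at [1:24] → '3qalo 5spv1vy4qalo -5vv'.
`sub` substitutes '' at each match site.

lvr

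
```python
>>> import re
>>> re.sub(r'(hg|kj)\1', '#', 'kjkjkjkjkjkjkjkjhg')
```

'####hg'

A backreference is literal: `\1` must see the identical characters the first group matched.
Matches: at [0:4] → 'kjkj'; at [4:8] → 'kjkj'; at [8:12] → 'kjkj'; at [12:16] → 'kjkj'.
`sub` substitutes '#' at each match site.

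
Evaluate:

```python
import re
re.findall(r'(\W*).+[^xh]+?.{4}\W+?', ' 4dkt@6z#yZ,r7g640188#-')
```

[' ']

This matches zero or more of a non-word character (captured); then one or more of any character, then one or more of any character except [xh] (lazy), then exactly 4 of any character; then one or more of a non-word character (lazy).
Scanning left to right: at [0:23] match ' 4dkt@6z#yZ,r7g640188#-', group 1 = ' '.
Because there's exactly one group, `findall` drops the full match and keeps group 1 from the one hit.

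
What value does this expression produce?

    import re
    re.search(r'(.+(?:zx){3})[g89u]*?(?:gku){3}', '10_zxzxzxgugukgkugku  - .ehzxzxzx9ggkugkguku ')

None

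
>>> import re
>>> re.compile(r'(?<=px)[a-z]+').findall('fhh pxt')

Because the assertion is zero-width, the text it checks is not consumed and won't appear in the result.
Matches: at [6:7] → 't'.
No capturing groups, so `findall` returns the 1 full match string.

['t']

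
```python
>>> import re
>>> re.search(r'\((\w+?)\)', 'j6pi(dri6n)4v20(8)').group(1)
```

The match spans [4:11] → '(dri6n)'.
Captured: group 1 = 'dri6n'.

'dri6n'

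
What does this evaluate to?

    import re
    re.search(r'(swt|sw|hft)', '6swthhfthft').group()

Alternation tries branches left to right and keeps the first one that lets the overall match succeed at that position.
The match spans [1:4] → 'swt'.

'swt'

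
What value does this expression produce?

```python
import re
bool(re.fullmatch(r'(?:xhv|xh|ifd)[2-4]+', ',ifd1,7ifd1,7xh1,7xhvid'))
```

False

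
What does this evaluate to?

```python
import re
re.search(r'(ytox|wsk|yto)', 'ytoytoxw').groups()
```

('yto',)

`search` walks the string left to right and returns the first match it finds.
The match spans [0:3] → 'yto'.
Captured: group 1 = 'yto'.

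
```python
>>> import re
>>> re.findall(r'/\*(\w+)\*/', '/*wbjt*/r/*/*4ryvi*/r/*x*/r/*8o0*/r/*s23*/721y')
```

['wbjt', '4ryvi', 'x', '8o0', 's23']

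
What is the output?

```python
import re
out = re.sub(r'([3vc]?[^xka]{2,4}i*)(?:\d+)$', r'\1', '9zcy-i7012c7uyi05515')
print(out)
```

The pattern matches optionally one of [3vc], then 2 to 4 of any character except [xka], then zero or more of a literal 'i' (captured); then one or more of a digit (non-capturing group); then anchored at the end.
Matches: at [10:20] → 'c7uyi05515'.
Each match is replaced using the text its own group 1 captured.

9zcy-i7012c7uyi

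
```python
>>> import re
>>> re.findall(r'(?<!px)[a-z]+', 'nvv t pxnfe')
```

`(?!…)`/`(?<!…)` only lets a position through if the neighbouring text does NOT match; no characters are consumed.
Scanning left to right: at [0:3] → 'nvv'; at [4:5] → 't'; at [6:11] → 'pxnfe'.
No capturing groups, so `findall` returns the 3 full match strings.

['nvv', 't', 'pxnfe']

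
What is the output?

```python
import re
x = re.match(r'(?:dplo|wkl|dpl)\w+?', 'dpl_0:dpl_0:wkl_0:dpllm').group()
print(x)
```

dpl_

With `match`, the pattern is implicitly anchored at the beginning.
The match spans [0:4] → 'dpl_'.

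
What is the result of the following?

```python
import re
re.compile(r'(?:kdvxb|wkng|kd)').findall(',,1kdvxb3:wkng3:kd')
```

The regex engine tests alternatives in the order written; an earlier branch that matches wins even if a later one would match more.
`findall` yields the raw match text (3 of them) because the pattern has no groups.

['kdvxb', 'wkng', 'kd']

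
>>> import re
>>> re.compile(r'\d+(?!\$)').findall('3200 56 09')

['3200', '56', '09']

The negative lookaround is zero-width — it rules out positions where the adjacent text would match, without consuming anything.
Since nothing is captured, `findall` lists the 3 matched substrings directly.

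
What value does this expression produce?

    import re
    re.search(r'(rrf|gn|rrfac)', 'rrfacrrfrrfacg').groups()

('rrf',)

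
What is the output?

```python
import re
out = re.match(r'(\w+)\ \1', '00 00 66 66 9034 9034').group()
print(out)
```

After group 1 captures some text, `\1` only succeeds where that same text appears again.
With `match`, the pattern is implicitly anchored at the beginning.
The match spans [0:5] → '00 00'.
Captured: group 1 = '00'.

00 00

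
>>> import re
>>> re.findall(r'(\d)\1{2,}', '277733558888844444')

The backreference `\1` re-matches whatever the first group consumed, character for character.
With a single group, `findall` returns only what that group captured — 3 items.

['7', '8', '4']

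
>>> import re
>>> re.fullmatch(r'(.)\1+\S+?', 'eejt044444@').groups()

('e',)

The match spans [0:11] → 'eejt044444@'.
Captured: group 1 = 'e'.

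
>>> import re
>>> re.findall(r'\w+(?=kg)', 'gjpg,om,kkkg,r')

['kk']

The `(?=…)`/`(?<=…)` assertion just peeks at neighbouring text; it doesn't advance the match position.
Matches: at [8:10] → 'kk'.
With no groups in the pattern, `findall` gives back each whole match — 1 here.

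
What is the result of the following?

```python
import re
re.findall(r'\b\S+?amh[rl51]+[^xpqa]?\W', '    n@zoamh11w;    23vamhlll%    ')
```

['n@zoamh11w;', '23vamhlll% ']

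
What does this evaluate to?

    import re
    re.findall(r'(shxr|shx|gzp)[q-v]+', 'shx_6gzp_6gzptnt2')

Because there's exactly one group, `findall` drops the full match and keeps group 1 from the one hit.

['gzp']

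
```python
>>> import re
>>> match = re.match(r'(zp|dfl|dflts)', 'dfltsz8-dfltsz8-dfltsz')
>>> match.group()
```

`re.match` only tries the pattern at the start of the string.
The match spans [0:3] → 'dfl'.

'dfl'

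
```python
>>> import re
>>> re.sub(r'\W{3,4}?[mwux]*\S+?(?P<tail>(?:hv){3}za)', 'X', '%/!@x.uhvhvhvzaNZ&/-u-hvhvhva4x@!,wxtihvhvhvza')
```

Pattern: 3 to 4 of a non-word character (lazy), then zero or more of one of [mwux], then one or more of a non-whitespace character (lazy); then the literal 'hv' repeated 3 times, then the literal 'za' (captured as 'tail').
With the lazy modifier that quantifier settles for the fewest repetitions that let the rest of the pattern succeed (the atoms after it are unaffected and can still be greedy).
Matches: at [0:15] → '%/!@x.uhvhvhvza'; at [17:46] → '&/-u-hvhvhva4x@!,wxtihvhvhvza'.
Every occurrence is swapped for 'X'.

'XNZX'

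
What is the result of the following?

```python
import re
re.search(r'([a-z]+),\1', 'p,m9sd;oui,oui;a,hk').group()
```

'oui,oui'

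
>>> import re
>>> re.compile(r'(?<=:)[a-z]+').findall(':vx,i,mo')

The lookaround is zero-width — it requires the adjacent text to match without consuming it, so the asserted text isn't part of the match.
Scanning left to right: at [1:3] → 'vx'.
No capturing groups, so `findall` returns the 1 full match string.

['vx']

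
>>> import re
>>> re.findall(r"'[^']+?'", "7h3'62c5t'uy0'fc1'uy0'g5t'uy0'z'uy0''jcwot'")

Matches: at [3:10] → "'62c5t'"; at [13:18] → "'fc1'"; at [21:26] → "'g5t'"; at [29:32] → "'z'"; at [36:43] → "'jcwot'".
No capturing groups, so `findall` returns the 5 full match strings.

["'62c5t'", "'fc1'", "'g5t'", "'z'", "'jcwot'"]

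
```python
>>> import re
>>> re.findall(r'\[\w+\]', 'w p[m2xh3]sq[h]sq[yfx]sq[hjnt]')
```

With no groups in the pattern, `findall` gives back each whole match — 4 here.

['[m2xh3]', '[h]', '[yfx]', '[hjnt]']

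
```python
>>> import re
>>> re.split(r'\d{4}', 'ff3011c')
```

['ff', 'c']

This matches exactly 4 of a digit.
Matches to split on: at [2:6] → '3011'.
Each match becomes a cut point; 2 segments remain.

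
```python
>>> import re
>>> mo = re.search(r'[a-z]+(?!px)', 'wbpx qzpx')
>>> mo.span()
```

(0, 4)

The negative lookahead/lookbehind blocks any match where the forbidden context is present.
`re.search` tries every starting position until one works.
The match spans [0:4] → 'wbpx'.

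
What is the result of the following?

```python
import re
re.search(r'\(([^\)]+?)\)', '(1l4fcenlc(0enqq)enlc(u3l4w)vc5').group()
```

'(1l4fcenlc(0enqq)'

`search` walks the string left to right and returns the first match it finds.
The match spans [0:17] → '(1l4fcenlc(0enqq)'.
Captured: group 1 = '1l4fcenlc(0enqq'.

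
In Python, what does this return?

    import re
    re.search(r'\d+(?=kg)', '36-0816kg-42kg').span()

The lookaround is zero-width — it requires the adjacent text to match without consuming it, so the asserted text isn't part of the match.
The match spans [3:7] → '0816'.

(3, 7)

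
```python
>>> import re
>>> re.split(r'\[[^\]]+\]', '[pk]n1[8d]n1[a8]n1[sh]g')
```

['', 'n1', 'n1', 'n1', 'g']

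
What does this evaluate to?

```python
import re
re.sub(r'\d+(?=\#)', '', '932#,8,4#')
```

'#,8,#'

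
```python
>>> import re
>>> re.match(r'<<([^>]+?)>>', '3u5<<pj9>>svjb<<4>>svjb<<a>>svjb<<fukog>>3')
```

None

`re.match` won't scan ahead — the pattern has to work from the very first character.
Here the pattern fails at index 0, so the call returns None.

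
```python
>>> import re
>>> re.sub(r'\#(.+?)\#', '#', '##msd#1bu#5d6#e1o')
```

A non-greedy quantifier consumes as few characters as it can — just enough that the remainder of the pattern still matches from where it stops; whatever follows it matches normally.
`sub` substitutes '#' at each match site.

'#1bu#e1o'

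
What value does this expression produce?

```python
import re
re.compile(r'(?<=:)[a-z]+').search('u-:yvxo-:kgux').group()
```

'yvxo'

The `(?=…)`/`(?<=…)` assertion just peeks at neighbouring text; it doesn't advance the match position.
`re.search` scans for the first position where the pattern succeeds.
The match spans [3:7] → 'yvxo'.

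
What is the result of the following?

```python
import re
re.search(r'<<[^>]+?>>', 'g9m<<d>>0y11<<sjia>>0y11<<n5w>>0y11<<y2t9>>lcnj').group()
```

`search` walks the string left to right and returns the first match it finds.
The match spans [3:8] → '<<d>>'.

'<<d>>'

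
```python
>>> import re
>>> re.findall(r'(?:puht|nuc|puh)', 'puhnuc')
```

Matches: at [0:3] → 'puh'; at [3:6] → 'nuc'.
`findall` yields the raw match text (2 of them) because the pattern has no groups.

['puh', 'nuc']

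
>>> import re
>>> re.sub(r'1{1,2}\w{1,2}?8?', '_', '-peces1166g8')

'-peces_6g8'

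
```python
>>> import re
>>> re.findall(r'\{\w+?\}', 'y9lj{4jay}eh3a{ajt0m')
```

Matches: at [4:10] → '{4jay}'.
No capturing groups, so `findall` returns the 1 full match string.

['{4jay}']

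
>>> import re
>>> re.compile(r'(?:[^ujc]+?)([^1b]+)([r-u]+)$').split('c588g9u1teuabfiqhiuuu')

['c588g9u1teu', 'fiqhiuu', 'u', '']

With a capturing group present, the delimiter's captured portion is kept in the result list.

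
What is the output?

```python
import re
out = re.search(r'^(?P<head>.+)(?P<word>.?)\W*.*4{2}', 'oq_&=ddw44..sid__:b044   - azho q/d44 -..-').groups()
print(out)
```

('oq_&=ddw44..sid__:b044   - azho q/d', '')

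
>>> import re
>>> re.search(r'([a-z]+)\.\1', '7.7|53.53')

None

`\1` is not a pattern — it's the concrete string captured by group 1, re-applied verbatim.
`search` walks the string left to right and returns the first match it finds.
Here the pattern never matches, so the call returns None.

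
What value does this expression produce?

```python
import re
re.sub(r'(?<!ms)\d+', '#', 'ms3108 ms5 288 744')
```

'ms3# ms5 # #'

A negative assertion filters positions out without eating any characters.
Every occurrence is swapped for '#'.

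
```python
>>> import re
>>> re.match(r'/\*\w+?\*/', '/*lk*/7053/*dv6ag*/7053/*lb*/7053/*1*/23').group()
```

'/*lk*/'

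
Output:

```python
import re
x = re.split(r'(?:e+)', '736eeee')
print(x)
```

['736', '']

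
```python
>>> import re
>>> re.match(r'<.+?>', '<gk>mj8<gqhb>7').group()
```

'<gk>'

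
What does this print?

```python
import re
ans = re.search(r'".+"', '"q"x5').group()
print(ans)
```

"q"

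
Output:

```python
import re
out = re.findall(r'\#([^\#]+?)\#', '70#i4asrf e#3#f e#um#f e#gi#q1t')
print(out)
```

With a single group, `findall` returns only what that group captured — 3 items.

['i4asrf e', 'f e', 'f e']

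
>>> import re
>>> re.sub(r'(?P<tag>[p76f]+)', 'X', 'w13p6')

Every occurrence is swapped for 'X'.

'w13X'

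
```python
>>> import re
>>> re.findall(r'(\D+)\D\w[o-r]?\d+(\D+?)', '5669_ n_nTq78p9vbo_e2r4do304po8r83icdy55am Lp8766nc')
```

Because the quantifier is non-greedy, it stops expanding at the earliest point where the rest of the pattern can succeed.
`findall` packs the 2 group values into a tuple for every match.

[('_ n_nT', 'p'), ('vbo_', 'd'), ('p', 'i'), ('cd', 'a'), ('m L', 'n')]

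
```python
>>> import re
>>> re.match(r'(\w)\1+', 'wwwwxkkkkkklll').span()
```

`match` is anchored at position 0; if the pattern doesn't fit there, it returns None.
The match spans [0:4] → 'wwww'.

(0, 4)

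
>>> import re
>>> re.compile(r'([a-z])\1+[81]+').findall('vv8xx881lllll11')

['v', 'x', 'l']

A backreference is literal: `\1` must see the identical characters the first group matched.
Because there's exactly one group, `findall` drops the full match and keeps group 1 from each hit.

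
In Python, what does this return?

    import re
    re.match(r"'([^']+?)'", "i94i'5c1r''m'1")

With `match`, the pattern is implicitly anchored at the beginning.
Here position 0 doesn't satisfy it, so the call returns None.

None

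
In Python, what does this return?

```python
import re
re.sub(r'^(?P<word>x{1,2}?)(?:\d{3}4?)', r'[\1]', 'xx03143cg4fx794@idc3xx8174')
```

'[xx]3cg4fx794@idc3xx8174'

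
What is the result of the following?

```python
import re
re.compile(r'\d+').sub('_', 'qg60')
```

'qg_'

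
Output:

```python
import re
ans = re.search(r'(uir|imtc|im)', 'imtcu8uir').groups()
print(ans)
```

The match spans [0:4] → 'imtc'.
Captured: group 1 = 'imtc'.

('imtc',)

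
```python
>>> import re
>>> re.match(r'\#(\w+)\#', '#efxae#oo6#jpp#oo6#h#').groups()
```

('efxae',)

The match spans [0:7] → '#efxae#'.
Captured: group 1 = 'efxae'.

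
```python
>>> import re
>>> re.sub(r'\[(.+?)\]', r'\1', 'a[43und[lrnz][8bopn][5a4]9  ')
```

'a43und[lrnz8bopn5a49  '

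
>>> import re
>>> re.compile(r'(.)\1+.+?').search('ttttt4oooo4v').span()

(0, 6)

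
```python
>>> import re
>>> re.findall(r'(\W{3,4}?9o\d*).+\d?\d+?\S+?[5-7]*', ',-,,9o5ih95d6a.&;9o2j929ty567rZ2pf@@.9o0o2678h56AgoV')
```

One capturing group, so `findall` returns just the captured substring from the one match — 1 in all.

[',-,,9o5']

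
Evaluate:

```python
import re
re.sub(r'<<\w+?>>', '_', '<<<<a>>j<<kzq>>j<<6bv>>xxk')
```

'<<_j_j_xxk'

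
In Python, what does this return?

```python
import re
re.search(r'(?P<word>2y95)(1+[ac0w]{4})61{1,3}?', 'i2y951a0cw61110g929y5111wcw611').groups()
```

('2y95', '1a0cw')

The match spans [1:12] → '2y951a0cw61'.
Captured: group 1 = '2y95', group 2 = '1a0cw'.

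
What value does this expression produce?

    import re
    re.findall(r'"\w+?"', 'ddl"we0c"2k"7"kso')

['"we0c"', '"7"']

Scanning left to right: at [3:9] → '"we0c"'; at [11:14] → '"7"'.
With no groups in the pattern, `findall` gives back each whole match — 2 here.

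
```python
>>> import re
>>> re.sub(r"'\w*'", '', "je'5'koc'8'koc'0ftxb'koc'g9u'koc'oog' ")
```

'jekockockockoc '

Each match is replaced by ''.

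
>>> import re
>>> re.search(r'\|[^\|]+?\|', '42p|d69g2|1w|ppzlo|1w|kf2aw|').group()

The match spans [3:10] → '|d69g2|'.

'|d69g2|'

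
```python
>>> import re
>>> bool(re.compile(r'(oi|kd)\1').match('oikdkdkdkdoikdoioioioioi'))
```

False

After group 1 captures some text, `\1` only succeeds where that same text appears again.
`re.match` only tries the pattern at the start of the string.
Here the pattern fails at index 0, so the call returns None, and `bool(None)` is False.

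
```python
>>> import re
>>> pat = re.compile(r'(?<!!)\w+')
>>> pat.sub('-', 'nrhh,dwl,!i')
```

The negative lookaround is zero-width — it rules out positions where the adjacent text would match, without consuming anything.
Matches: at [0:4] → 'nrhh'; at [5:8] → 'dwl'.
Every occurrence is swapped for '-'.

'-,-,!i'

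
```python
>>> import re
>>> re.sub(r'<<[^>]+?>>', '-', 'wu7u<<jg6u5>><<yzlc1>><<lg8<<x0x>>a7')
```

'wu7u---a7'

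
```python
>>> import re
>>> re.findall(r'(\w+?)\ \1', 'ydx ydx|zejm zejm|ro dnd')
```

['ydx', 'zejm']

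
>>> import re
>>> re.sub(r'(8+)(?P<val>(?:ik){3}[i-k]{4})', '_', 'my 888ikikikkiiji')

'my _i'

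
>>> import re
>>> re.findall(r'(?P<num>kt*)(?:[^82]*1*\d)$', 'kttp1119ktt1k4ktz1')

['ktt']

The pattern matches a literal 'k', then zero or more of the literal 't' (captured as 'num'); then zero or more of any character except [82], then zero or more of a literal '1', then a digit (non-capturing group); then anchored at the end.
Matches: at [0:18] match 'kttp1119ktt1k4ktz1', group 1 = 'ktt'.
`findall` collects group 1 from the one match (1 total).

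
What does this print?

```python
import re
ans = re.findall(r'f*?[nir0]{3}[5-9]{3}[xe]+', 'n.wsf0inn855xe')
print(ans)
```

['inn855xe']

The pattern matches zero or more of the literal 'f' (lazy), then exactly 3 of one of [nir0], then exactly 3 of a character in [5-9]; then one or more of one of [xe].
Scanning left to right: at [6:14] → 'inn855xe'.
With no groups in the pattern, `findall` gives back each whole match — 1 here.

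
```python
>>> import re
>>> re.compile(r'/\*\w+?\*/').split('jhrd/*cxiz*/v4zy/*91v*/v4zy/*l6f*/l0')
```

['jhrd', 'v4zy', 'v4zy', 'l0']

Each match becomes a cut point; 4 segments remain.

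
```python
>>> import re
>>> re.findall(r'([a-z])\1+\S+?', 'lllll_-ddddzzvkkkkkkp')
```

The backreference `\1` re-matches whatever the first group consumed, character for character.
With a single group, `findall` returns only what that group captured — 3 items.

['l', 'd', 'k']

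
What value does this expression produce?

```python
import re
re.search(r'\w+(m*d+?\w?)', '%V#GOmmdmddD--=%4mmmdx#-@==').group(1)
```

The pattern matches one or more of a word character; then zero or more of a literal 'm', then one or more of a literal 'd' (lazy), then optionally a word character (captured).
`search` walks the string left to right and returns the first match it finds.
The match spans [3:12] → 'GOmmdmddD'.
Captured: group 1 = 'dD'.

'dD'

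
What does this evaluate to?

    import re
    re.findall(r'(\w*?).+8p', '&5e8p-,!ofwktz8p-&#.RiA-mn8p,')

['']

The pattern matches zero or more of a word character (lazy) (captured); then one or more of any character, then the literal '8p'.
`findall` collects group 1 from the one match (1 total).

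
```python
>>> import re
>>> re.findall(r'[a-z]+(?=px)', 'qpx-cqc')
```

Lookahead/lookbehind check context without consuming it, so the matched span excludes the asserted characters.
No capturing groups, so `findall` returns the 1 full match string.

['q']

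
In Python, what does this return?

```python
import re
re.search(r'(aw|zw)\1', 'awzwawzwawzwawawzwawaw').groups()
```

('aw',)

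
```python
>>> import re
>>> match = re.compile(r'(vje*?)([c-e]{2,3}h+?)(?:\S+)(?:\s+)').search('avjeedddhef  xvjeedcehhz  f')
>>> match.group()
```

The match spans [1:13] → 'vjeedddhef  '.

'vjeedddhef  '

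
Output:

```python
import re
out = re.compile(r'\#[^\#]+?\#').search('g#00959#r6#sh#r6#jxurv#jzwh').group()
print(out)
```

#00959#

The match spans [1:8] → '#00959#'.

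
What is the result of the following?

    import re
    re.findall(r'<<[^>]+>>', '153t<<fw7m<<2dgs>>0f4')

Matches: at [4:18] → '<<fw7m<<2dgs>>'.
With no groups in the pattern, `findall` gives back each whole match — 1 here.

['<<fw7m<<2dgs>>']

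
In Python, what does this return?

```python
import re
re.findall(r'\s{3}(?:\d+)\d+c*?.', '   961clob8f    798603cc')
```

['   961c', '   798603c']

This matches exactly 3 of whitespace; then one or more of a digit (non-capturing group); then one or more of a digit, then zero or more of the literal 'c' (lazy); then any character.
Because the quantifier is non-greedy, it stops expanding at the earliest point where the rest of the pattern can succeed.
Scanning left to right: at [0:7] → '   961c'; at [13:23] → '   798603c'.
With no groups in the pattern, `findall` gives back each whole match — 2 here.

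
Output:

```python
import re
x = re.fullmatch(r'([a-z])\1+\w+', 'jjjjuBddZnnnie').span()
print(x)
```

`re.fullmatch` is like wrapping the pattern in `^…$` (in single-line mode).
The match spans [0:14] → 'jjjjuBddZnnnie'.

(0, 14)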